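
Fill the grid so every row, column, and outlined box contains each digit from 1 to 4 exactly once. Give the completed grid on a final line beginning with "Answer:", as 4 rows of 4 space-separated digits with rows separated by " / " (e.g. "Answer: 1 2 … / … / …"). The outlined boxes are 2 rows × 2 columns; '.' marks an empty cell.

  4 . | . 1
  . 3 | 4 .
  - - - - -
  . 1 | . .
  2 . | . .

Step 1. [r1c3∈{2,3}] r1c3 is the only open cell in row 1 admitting 3, so r1c3=3.
Step 2. [r3c4∈{2,3,4}] r3c4 is the only open cell in row 3 admitting 4 ⇒ r3c4=4.
Step 3. [r1c2∈{2}] r1c2 has the single candidate 2 ⇒ r1c2=2.
Step 4. [r4c3∈{1}] nothing but 1 survives at r4c3, so r4c3=1.
Step 5. [r2c4∈{2}] only 2 remains possible at r2c4 ⇒ r2c4=2.
Step 6. [r4c4∈{3}] only 3 remains possible at r4c4 ⇒ r4c4=3.
Step 7. [r3c1∈{3}] nothing but 3 survives at r3c1, so r3c1=3.
Step 8. [r3c3∈{2}] r3c3's peers cover all but 2, so r3c3=2.
Step 9. [r2c1∈{1}] only 1 remains possible at r2c1 ⇒ r2c1=1.
Step 10. [r4c2∈{4}] nothing but 4 survives at r4c2 ⇒ r4c2=4.

Answer: 4 2 3 1 / 1 3 4 2 / 3 1 2 4 / 2 4 1 3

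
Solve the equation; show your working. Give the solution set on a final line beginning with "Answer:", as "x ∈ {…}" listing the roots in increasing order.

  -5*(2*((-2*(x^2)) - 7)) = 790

Step 1. [-5*(2*((-2*(x^2)) - 7)) = 790] leading coefficient -5: divide by -5, so div: 2*((-2*(x^2)) - 7) = -158.
Step 2. [2*((-2*(x^2)) - 7) = -158] 2 out front; divide by 2 ⇒ div: (-2*(x^2)) - 7 = -79.
Step 3. [(-2*(x^2)) - 7 = -79] 7 comes off first (add 7), so sub: -2*(x^2) = -72.
Step 4. [-2*(x^2) = -72] divide by the outer -2 ⇒ div: x^2 = 36.
Step 5. [x^2 = 36] 36 ≥ 0, LHS is (·)² — take ±√ ⇒ sqrt: x = 6 or -6.

Answer: x ∈ {-6, 6}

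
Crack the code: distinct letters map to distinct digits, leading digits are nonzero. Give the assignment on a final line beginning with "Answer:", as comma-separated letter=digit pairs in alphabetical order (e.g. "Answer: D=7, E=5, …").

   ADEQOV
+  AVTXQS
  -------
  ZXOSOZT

Step 1. [col 1: V + S ≡ T (mod 10)] several values work for T in column 1 (V + S ≡ T (mod 10), carry-in 0); try T=2. So T=2.
Step 2. [col 1: V + S ≡ T (mod 10)] column 1 (V + S ≡ T (mod 10), carry-in 0) doesn't pin V yet; pick V=9 and continue ⇒ V=9.
Step 3. [col 1: V + S ≡ T (mod 10)] from column 1 (V=9, T=2, carry-in 0, digits 2,9 already taken and all letters distinct): S must equal 3 ⇒ S=3.
Step 4. [col 2: O + Q ≡ Z (mod 10)] several values work for Q in column 2 (O + Q ≡ Z (mod 10), carry-in 1); try Q=6. So Q=6.
Step 5. [col 2: O + Q ≡ Z (mod 10)] several values work for Z in column 2 (O + Q ≡ Z (mod 10), carry-in 1); try Z=1. So Z=1.
Step 6. [col 2: O + Q ≡ Z (mod 10)] from column 2 (Q=6, Z=1, carry-in 1, digits 1,2,3,6,9 already taken and all letters distinct): O must equal 4, so O=4.
Step 7. [col 3: Q + X ≡ O (mod 10)] from column 3 (Q=6, O=4, carry-in 1, digits 1,2,3,4,6,9 already taken and all letters distinct): X must equal 7, so X=7.
Step 8. [col 4: E + T ≡ S (mod 10)] column 4 reads E+T+carry(1)=S with T=2, S=3; with digits 1,2,3,4,6,7,9 already taken and all letters distinct, the only value for E is 0. So E=0.
Step 9. [col 5: D + V ≡ O (mod 10)] column 5: given V=9, O=4, carry-in 0, and digits 0,1,2,3,4,6,7,9 already taken and all letters distinct, D+V≡O (mod 10) forces D=5, so D=5.
Step 10. [col 6: A + A ≡ X (mod 10)] in column 6 we have A+A≡X with carry-in 1; given X=7 and digits 0,1,2,3,4,5,6,7,9 already taken and all letters distinct, that pins A to 8 ⇒ A=8.

Answer: A=8, D=5, E=0, O=4, Q=6, S=3, T=2, V=9, X=7, Z=1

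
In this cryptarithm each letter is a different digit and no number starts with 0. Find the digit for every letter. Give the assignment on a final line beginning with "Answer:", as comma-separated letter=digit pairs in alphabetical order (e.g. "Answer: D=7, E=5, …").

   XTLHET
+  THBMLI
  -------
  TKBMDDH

Step 1. [col 1: T + I ≡ H (mod 10)] no forcing yet in column 1 (carry-in 0); H=5 is free and consistent — try it. So H=5.
Step 2. [col 1: T + I ≡ H (mod 10)] several values work for T in column 1 (T + I ≡ H (mod 10), carry-in 0); try T=1 ⇒ T=1.
Step 3. [col 1: T + I ≡ H (mod 10)] column 1 reads T+I+carry(0)=H with T=1, H=5; with digits 1,5 already taken and all letters distinct, the only value for I is 4. So I=4.
Step 4. [col 2: E + L ≡ D (mod 10)] column 2 (E + L ≡ D (mod 10), carry-in 0) doesn't pin L yet; pick L=6 and continue, so L=6.
Step 5. [col 2: E + L ≡ D (mod 10)] E=2 is one option consistent with column 2 (E + L ≡ D (mod 10), carry-in 0) — take it, so E=2.
Step 6. [col 2: E + L ≡ D (mod 10)] in column 2 we have E+L≡D with carry-in 0; given E=2, L=6 and digits 1,2,4,5,6 already taken and all letters distinct, that pins D to 8. So D=8.
Step 7. [col 3: H + M ≡ D (mod 10)] from column 3 (H=5, D=8, carry-in 0, digits 1,2,4,5,6,8 already taken and all letters distinct): M must equal 3, so M=3.
Step 8. [col 4: L + B ≡ M (mod 10)] in column 4 we have L+B≡M with carry-in 0; given L=6, M=3 and digits 1,2,3,4,5,6,8 already taken and all letters distinct, that pins B to 7. So B=7.
Step 9. [col 6: X + T ≡ K (mod 10)] column 6 reads X+T+carry(0)=K with T=1; with digits 1,2,3,4,5,6,7,8 already taken and all letters distinct, the only value for X is 9 ⇒ X=9.
Step 10. [col 6: X + T ≡ K (mod 10)] in column 6 we have X+T≡K with carry-in 0; given X=9, T=1 and digits 1,2,3,4,5,6,7,8,9 already taken and all letters distinct, that pins K to 0, so K=0.

Answer: B=7, D=8, E=2, H=5, I=4, K=0, L=6, M=3, T=1, X=9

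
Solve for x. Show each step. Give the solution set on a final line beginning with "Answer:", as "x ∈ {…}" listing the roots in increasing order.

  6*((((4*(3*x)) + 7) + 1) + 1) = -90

Step 1. [6*((((4*(3*x)) + 7) + 1) + 1) = -90] divide by the outer 6 ⇒ div: (((4*(3*x)) + 7) + 1) + 1 = -15.
Step 2. [(((4*(3*x)) + 7) + 1) + 1 = -15] +1 is outermost — subtract 1 both sides, so sub: ((4*(3*x)) + 7) + 1 = -16.
Step 3. [((4*(3*x)) + 7) + 1 = -16] subtract 1: x sits inside (… + 1) ⇒ sub: (4*(3*x)) + 7 = -17.
Step 4. [(4*(3*x)) + 7 = -17] the outer +7 inverts by subtracting 7. So sub: 4*(3*x) = -24.
Step 5. [4*(3*x) = -24] 4 out front; divide by 4, so div: 3*x = -6.
Step 6. [3*x = -6] leading coefficient 3: divide by 3. So div: x = -2.

Answer: x ∈ {-2}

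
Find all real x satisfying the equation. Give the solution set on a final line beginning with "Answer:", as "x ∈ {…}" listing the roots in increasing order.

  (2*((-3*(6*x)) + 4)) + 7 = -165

Step 1. [(2*((-3*(6*x)) + 4)) + 7 = -165] peel the +7: subtract 7 from each side. So sub: 2*((-3*(6*x)) + 4) = -172.
Step 2. [2*((-3*(6*x)) + 4) = -172] 2·(inner) — divide through by 2, so div: (-3*(6*x)) + 4 = -86.
Step 3. [(-3*(6*x)) + 4 = -86] the outer +4 inverts by subtracting 4. So sub: -3*(6*x) = -90.
Step 4. [-3*(6*x) = -90] leading coefficient -3: divide by -3. So div: 6*x = 30.
Step 5. [6*x = 30] 6·(inner) — divide through by 6. So div: x = 5.

Answer: x ∈ {5}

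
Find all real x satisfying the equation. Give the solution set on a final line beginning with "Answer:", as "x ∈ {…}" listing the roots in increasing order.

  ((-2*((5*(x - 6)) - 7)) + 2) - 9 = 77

Step 1. [((-2*((5*(x - 6)) - 7)) + 2) - 9 = 77] -9 is outermost — add 9 both sides. So sub: (-2*((5*(x - 6)) - 7)) + 2 = 86.
Step 2. [(-2*((5*(x - 6)) - 7)) + 2 = 86] +2 is outermost — subtract 2 both sides. So sub: -2*((5*(x - 6)) - 7) = 84.
Step 3. [-2*((5*(x - 6)) - 7) = 84] LHS = -2·(…); ÷-2 both sides, so div: (5*(x - 6)) - 7 = -42.
Step 4. [(5*(x - 6)) - 7 = -42] add 7: x sits inside (… - 7), so sub: 5*(x - 6) = -35.
Step 5. [5*(x - 6) = -35] 5 out front; divide by 5. So div: x - 6 = -7.
Step 6. [x - 6 = -7] peel the -6: add 6 from each side ⇒ sub: x = -1.

Answer: x ∈ {-1}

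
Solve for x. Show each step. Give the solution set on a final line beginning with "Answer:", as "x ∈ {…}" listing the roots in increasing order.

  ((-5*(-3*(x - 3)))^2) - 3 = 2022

Step 1. [((-5*(-3*(x - 3)))^2) - 3 = 2022] -3 is outermost — add 3 both sides. So sub: (-5*(-3*(x - 3)))^2 = 2025.
Step 2. [(-5*(-3*(x - 3)))^2 = 2025] 2025 ≥ 0, LHS is (·)² — take ±√, so sqrt: -5*(-3*(x - 3)) = 45 or -45.
Step 3. [-5*(-3*(x - 3)) = 45 or -45] -5·(inner) — divide through by -5, so div: -3*(x - 3) = -9 or 9.
Step 4. [-3*(x - 3) = -9 or 9] divide by the outer -3, so div: x - 3 = 3 or -3.
Step 5. [x - 3 = 3 or -3] add 3: x sits inside (… - 3), so sub: x = 6 or 0.

Answer: x ∈ {0, 6}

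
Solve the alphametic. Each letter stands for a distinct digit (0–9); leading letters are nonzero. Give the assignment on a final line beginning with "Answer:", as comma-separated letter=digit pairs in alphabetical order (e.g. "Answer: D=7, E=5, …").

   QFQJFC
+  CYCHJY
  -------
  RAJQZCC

Step 1. [col 1: C + Y ≡ C (mod 10)] column 1: given nothing yet, carry-in 0, and all letters distinct, none taken yet, C+Y≡C (mod 10) forces Y=0. So Y=0.
Step 2. [R] adding two 6-digit numbers gives at most 6+1 digits, and here it does — R is that final carry and must be 1 ⇒ R=1.
Step 3. [col 1: C + Y ≡ C (mod 10)] C=9 is one option consistent with column 1 (C + Y ≡ C (mod 10), carry-in 0) — take it. So C=9.
Step 4. [col 2: F + J ≡ C (mod 10)] several values work for F in column 2 (F + J ≡ C (mod 10), carry-in 0); try F=4 ⇒ F=4.
Step 5. [col 2: F + J ≡ C (mod 10)] from column 2 (F=4, C=9, carry-in 0, digits 0,1,4,9 already taken and all letters distinct): J must equal 5. So J=5.
Step 6. [col 3: J + H ≡ Z (mod 10)] column 3 (J + H ≡ Z (mod 10), carry-in 0) doesn't pin H yet; pick H=8 and continue, so H=8.
Step 7. [col 3: J + H ≡ Z (mod 10)] column 3: given J=5, H=8, carry-in 0, and digits 0,1,4,5,8,9 already taken and all letters distinct, J+H≡Z (mod 10) forces Z=3. So Z=3.
Step 8. [col 4: Q + C ≡ Q (mod 10)] several values work for Q in column 4 (Q + C ≡ Q (mod 10), carry-in 1); try Q=7 ⇒ Q=7.
Step 9. [col 6: Q + C ≡ A (mod 10)] column 6 reads Q+C+carry(0)=A with Q=7, C=9; with digits 0,1,3,4,5,7,8,9 already taken and all letters distinct, the only value for A is 6, so A=6.

Answer: A=6, C=9, F=4, H=8, J=5, Q=7, R=1, Y=0, Z=3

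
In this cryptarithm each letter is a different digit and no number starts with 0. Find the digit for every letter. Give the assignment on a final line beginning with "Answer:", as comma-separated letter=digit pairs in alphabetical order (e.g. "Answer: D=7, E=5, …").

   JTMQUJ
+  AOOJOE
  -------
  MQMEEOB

Step 1. [col 1: J + E ≡ B (mod 10)] several values work for E in column 1 (J + E ≡ B (mod 10), carry-in 0); try E=8 ⇒ E=8.
Step 2. [M] M is the leading digit of a 7-digit sum of two 6-digit numbers; the final carry is exactly 1. So M=1.
Step 3. [col 1: J + E ≡ B (mod 10)] B=3 is one option consistent with column 1 (J + E ≡ B (mod 10), carry-in 0) — take it. So B=3.
Step 4. [col 1: J + E ≡ B (mod 10)] column 1: given E=8, B=3, carry-in 0, and digits 1,3,8 already taken and all letters distinct, J+E≡B (mod 10) forces J=5, so J=5.
Step 5. [col 2: U + O ≡ O (mod 10)] column 2 reads U+O+carry(1)=O with nothing yet; with digits 1,3,5,8 already taken and all letters distinct, the only value for U is 9, so U=9.
Step 6. [col 2: U + O ≡ O (mod 10)] column 2 (U + O ≡ O (mod 10), carry-in 1) doesn't pin O yet; pick O=7 and continue, so O=7.
Step 7. [col 3: Q + J ≡ E (mod 10)] in column 3 we have Q+J≡E with carry-in 1; given J=5, E=8 and digits 1,3,5,7,8,9 already taken and all letters distinct, that pins Q to 2 ⇒ Q=2.
Step 8. [col 5: T + O ≡ M (mod 10)] in column 5 we have T+O≡M with carry-in 0; given O=7, M=1 and digits 1,2,3,5,7,8,9 already taken and all letters distinct, that pins T to 4. So T=4.
Step 9. [col 6: J + A ≡ Q (mod 10)] from column 6 (J=5, Q=2, carry-in 1, digits 1,2,3,4,5,7,8,9 already taken and all letters distinct): A must equal 6. So A=6.

Answer: A=6, B=3, E=8, J=5, M=1, O=7, Q=2, T=4, U=9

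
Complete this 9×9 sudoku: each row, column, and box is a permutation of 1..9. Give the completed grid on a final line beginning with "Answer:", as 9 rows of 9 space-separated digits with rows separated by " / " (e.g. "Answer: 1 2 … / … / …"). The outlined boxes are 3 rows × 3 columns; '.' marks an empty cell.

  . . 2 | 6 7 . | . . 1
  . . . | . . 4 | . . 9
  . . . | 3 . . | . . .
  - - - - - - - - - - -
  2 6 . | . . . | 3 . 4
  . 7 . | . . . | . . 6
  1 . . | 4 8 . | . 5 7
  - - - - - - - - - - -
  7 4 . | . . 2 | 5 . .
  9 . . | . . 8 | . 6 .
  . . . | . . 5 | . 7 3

Step 1. [r2c4∈{1,2,5,8}] r2c4 is the only open cell in col 4 admitting 8, so r2c4=8.
Step 2. [r6c7∈{2,9}] across row 6, 2 lands solely at r6c7, so r6c7=2.
Step 3. [r3c9∈{2,5,8}] 5 has one home in col 9: r3c9 ⇒ r3c9=5.
Step 4. [r2c5∈{1,2,5}] box 2 places 5 nowhere but r2c5, so r2c5=5.
Step 5. [r1c6∈{9}] nothing but 9 survives at r1c6. So r1c6=9.
Step 6. [r3c6∈{1}] nothing but 1 survives at r3c6. So r3c6=1.
Step 7. [r5c6∈{3}] nothing but 3 survives at r5c6 ⇒ r5c6=3.
Step 8. [r5c4∈{1,2,5,9}] col 4 places 2 nowhere but r5c4, so r5c4=2.
Step 9. [r4c4∈{1,5,7,9}] col 4 places 5 nowhere but r4c4 ⇒ r4c4=5.
Step 10. [r9c2∈{1,2,8}] in row 9, 2 fits only at r9c2 ⇒ r9c2=2.
Step 11. [r7c9∈{8}] nothing but 8 survives at r7c9, so r7c9=8.
Step 12. [r2c8∈{2,3}] 2 has one home in row 2: r2c8, so r2c8=2.
Step 13. [r1c8∈{3,4,8}] r1c8 is the only open cell in col 8 admitting 3, so r1c8=3.
Step 14. [r3c8∈{4,8}] 4 has one home in col 8: r3c8. So r3c8=4.
Step 15. [r5c3∈{4,5,8,9}] col 3 places 4 nowhere but r5c3 ⇒ r5c3=4.
Step 16. [r1c7∈{8}] only 8 remains possible at r1c7 ⇒ r1c7=8.
Step 17. [r3c2∈{8,9}] across col 2, 8 lands solely at r3c2, so r3c2=8.
Step 18. [r3c1∈{6}] r3c1 is down to just 6, so r3c1=6.
Step 19. [r6c2∈{3,9}] across col 2, 9 lands solely at r6c2. So r6c2=9.
Step 20. [r4c3∈{8}] r4c3 has the single candidate 8 ⇒ r4c3=8.
Step 21. [r8c3∈{1,3,5}] 5 has one home in col 3: r8c3, so r8c3=5.
Step 22. [r5c8∈{1,8,9}] 8 has one home in row 5: r5c8. So r5c8=8.
Step 23. [r2c1∈{3}] nothing but 3 survives at r2c1 ⇒ r2c1=3.
Step 24. [r8c2∈{1,3}] r8c2 is the only open cell in col 2 admitting 3. So r8c2=3.
Step 25. [r7c5∈{1,3,6,9}] row 7 places 3 nowhere but r7c5 ⇒ r7c5=3.
Step 26. [r9c5∈{1,4,6,9}] in col 5, 6 fits only at r9c5. So r9c5=6.
Step 27. [r9c3∈{1}] nothing but 1 survives at r9c3, so r9c3=1.
Step 28. [r2c3∈{7}] r2c3's peers cover all but 7. So r2c3=7.
Step 29. [r9c4∈{9}] r9c4 has the single candidate 9 ⇒ r9c4=9.
Step 30. [r7c4∈{1}] r7c4's peers cover all but 1. So r7c4=1.
Step 31. [r4c8∈{1,9}] in col 8, 1 fits only at r4c8. So r4c8=1.
Step 32. [r1c2∈{5}] r1c2 is down to just 5. So r1c2=5.
Step 33. [r5c5∈{1,9}] 1 has one home in row 5: r5c5, so r5c5=1.
Step 34. [r9c7∈{4}] nothing but 4 survives at r9c7. So r9c7=4.
Step 35. [r8c7∈{1}] r8c7 is down to just 1. So r8c7=1.
Step 36. [r8c4∈{7}] only 7 remains possible at r8c4. So r8c4=7.
Step 37. [r5c1∈{5}] nothing but 5 survives at r5c1, so r5c1=5.
Step 38. [r7c8∈{9}] r7c8 has the single candidate 9, so r7c8=9.
Step 39. [r9c1∈{8}] nothing but 8 survives at r9c1, so r9c1=8.
Step 40. [r3c5∈{2}] only 2 remains possible at r3c5. So r3c5=2.
Step 41. [r7c3∈{6}] nothing but 6 survives at r7c3 ⇒ r7c3=6.
Step 42. [r5c7∈{9}] nothing but 9 survives at r5c7, so r5c7=9.
Step 43. [r4c6∈{7}] r4c6's peers cover all but 7, so r4c6=7.
Step 44. [r6c3∈{3}] only 3 remains possible at r6c3. So r6c3=3.
Step 45. [r2c2∈{1}] only 1 remains possible at r2c2 ⇒ r2c2=1.
Step 46. [r3c3∈{9}] r3c3 is down to just 9, so r3c3=9.
Step 47. [r6c6∈{6}] r6c6 has the single candidate 6, so r6c6=6.
Step 48. [r2c7∈{6}] r2c7 has the single candidate 6. So r2c7=6.
Step 49. [r8c5∈{4}] only 4 remains possible at r8c5, so r8c5=4.
Step 50. [r1c1∈{4}] r1c1's peers cover all but 4 ⇒ r1c1=4.
Step 51. [r4c5∈{9}] nothing but 9 survives at r4c5 ⇒ r4c5=9.
Step 52. [r8c9∈{2}] only 2 remains possible at r8c9 ⇒ r8c9=2.
Step 53. [r3c7∈{7}] r3c7's peers cover all but 7 ⇒ r3c7=7.

Answer: 4 5 2 6 7 9 8 3 1 / 3 1 7 8 5 4 6 2 9 / 6 8 9 3 2 1 7 4 5 / 2 6 8 5 9 7 3 1 4 / 5 7 4 2 1 3 9 8 6 / 1 9 3 4 8 6 2 5 7 / 7 4 6 1 3 2 5 9 8 / 9 3 5 7 4 8 1 6 2 / 8 2 1 9 6 5 4 7 3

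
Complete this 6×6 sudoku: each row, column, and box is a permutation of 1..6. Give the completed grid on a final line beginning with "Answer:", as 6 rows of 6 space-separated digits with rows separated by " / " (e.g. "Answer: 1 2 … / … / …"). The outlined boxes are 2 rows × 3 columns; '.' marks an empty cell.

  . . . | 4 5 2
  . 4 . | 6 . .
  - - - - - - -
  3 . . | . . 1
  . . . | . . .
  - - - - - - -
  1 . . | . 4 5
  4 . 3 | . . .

Step 1. [r6c2∈{2,5,6}] across row 6, 5 lands solely at r6c2 ⇒ r6c2=5.
Step 2. [r3c3∈{2,4,5,6}] 4 has one home in row 3: r3c3. So r3c3=4.
Step 3. [r2c5∈{1,3}] in box 2, 1 fits only at r2c5 ⇒ r2c5=1.
Step 4. [r4c5∈{2,3,6}] 3 has one home in col 5: r4c5 ⇒ r4c5=3.
Step 5. [r1c1∈{6}] nothing but 6 survives at r1c1, so r1c1=6.
Step 6. [r3c4∈{2,5}] across row 3, 5 lands solely at r3c4, so r3c4=5.
Step 7. [r4c4∈{2}] r4c4 has the single candidate 2 ⇒ r4c4=2.
Step 8. [r3c5∈{6}] only 6 remains possible at r3c5, so r3c5=6.
Step 9. [r4c1∈{5}] r4c1 is down to just 5. So r4c1=5.
Step 10. [r1c3∈{1}] only 1 remains possible at r1c3, so r1c3=1.
Step 11. [r4c3∈{6}] only 6 remains possible at r4c3, so r4c3=6.
Step 12. [r5c3∈{2}] nothing but 2 survives at r5c3. So r5c3=2.
Step 13. [r6c4∈{1}] nothing but 1 survives at r6c4 ⇒ r6c4=1.
Step 14. [r2c3∈{5}] r2c3 is down to just 5, so r2c3=5.
Step 15. [r5c2∈{6}] r5c2's peers cover all but 6, so r5c2=6.
Step 16. [r6c5∈{2}] only 2 remains possible at r6c5. So r6c5=2.
Step 17. [r4c2∈{1}] r4c2 has the single candidate 1 ⇒ r4c2=1.
Step 18. [r4c6∈{4}] r4c6's peers cover all but 4 ⇒ r4c6=4.
Step 19. [r2c6∈{3}] r2c6's peers cover all but 3, so r2c6=3.
Step 20. [r5c4∈{3}] r5c4's peers cover all but 3, so r5c4=3.
Step 21. [r6c6∈{6}] nothing but 6 survives at r6c6 ⇒ r6c6=6.
Step 22. [r3c2∈{2}] r3c2 is down to just 2. So r3c2=2.
Step 23. [r1c2∈{3}] nothing but 3 survives at r1c2, so r1c2=3.
Step 24. [r2c1∈{2}] nothing but 2 survives at r2c1. So r2c1=2.

Answer: 6 3 1 4 5 2 / 2 4 5 6 1 3 / 3 2 4 5 6 1 / 5 1 6 2 3 4 / 1 6 2 3 4 5 / 4 5 3 1 2 6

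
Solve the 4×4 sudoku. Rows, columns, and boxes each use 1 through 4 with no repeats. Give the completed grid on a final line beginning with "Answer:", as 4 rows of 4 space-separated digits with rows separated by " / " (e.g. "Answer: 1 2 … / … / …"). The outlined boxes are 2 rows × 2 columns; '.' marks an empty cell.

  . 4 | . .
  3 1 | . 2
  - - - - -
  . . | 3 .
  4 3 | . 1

Step 1. [r3c2∈{2}] only 2 remains possible at r3c2, so r3c2=2.
Step 2. [r1c3∈{1}] only 1 remains possible at r1c3 ⇒ r1c3=1.
Step 3. [r1c4∈{3}] only 3 remains possible at r1c4 ⇒ r1c4=3.
Step 4. [r3c4∈{4}] r3c4 has the single candidate 4, so r3c4=4.
Step 5. [r4c3∈{2}] nothing but 2 survives at r4c3 ⇒ r4c3=2.
Step 6. [r2c3∈{4}] r2c3's peers cover all but 4 ⇒ r2c3=4.
Step 7. [r1c1∈{2}] only 2 remains possible at r1c1, so r1c1=2.
Step 8. [r3c1∈{1}] r3c1's peers cover all but 1. So r3c1=1.

Answer: 2 4 1 3 / 3 1 4 2 / 1 2 3 4 / 4 3 2 1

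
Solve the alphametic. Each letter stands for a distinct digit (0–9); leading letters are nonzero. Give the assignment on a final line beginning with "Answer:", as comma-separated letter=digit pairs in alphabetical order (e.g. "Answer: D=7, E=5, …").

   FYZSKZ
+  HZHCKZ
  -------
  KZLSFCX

Step 1. [col 1: Z + Z ≡ X (mod 10)] column 1 (Z + Z ≡ X (mod 10), carry-in 0) doesn't pin Z yet; pick Z=3 and continue. So Z=3.
Step 2. [K] adding two 6-digit numbers gives at most 6+1 digits, and here it does — K is that final carry and must be 1, so K=1.
Step 3. [col 1: Z + Z ≡ X (mod 10)] column 1 reads Z+Z+carry(0)=X with Z=3; with digits 1,3 already taken and all letters distinct, the only value for X is 6, so X=6.
Step 4. [col 2: K + K ≡ C (mod 10)] column 2: given K=1, carry-in 0, and digits 1,3,6 already taken and all letters distinct, K+K≡C (mod 10) forces C=2 ⇒ C=2.
Step 5. [col 3: S + C ≡ F (mod 10)] F=9 is one option consistent with column 3 (S + C ≡ F (mod 10), carry-in 0) — take it. So F=9.
Step 6. [col 3: S + C ≡ F (mod 10)] column 3 reads S+C+carry(0)=F with C=2, F=9; with digits 1,2,3,6,9 already taken and all letters distinct, the only value for S is 7, so S=7.
Step 7. [col 4: Z + H ≡ S (mod 10)] column 4 reads Z+H+carry(0)=S with Z=3, S=7; with digits 1,2,3,6,7,9 already taken and all letters distinct, the only value for H is 4 ⇒ H=4.
Step 8. [col 5: Y + Z ≡ L (mod 10)] column 5 reads Y+Z+carry(0)=L with Z=3; with digits 1,2,3,4,6,7,9 already taken and all letters distinct, the only value for L is 8 ⇒ L=8.
Step 9. [col 5: Y + Z ≡ L (mod 10)] column 5: given Z=3, L=8, carry-in 0, and digits 1,2,3,4,6,7,8,9 already taken and all letters distinct, Y+Z≡L (mod 10) forces Y=5, so Y=5.

Answer: C=2, F=9, H=4, K=1, L=8, S=7, X=6, Y=5, Z=3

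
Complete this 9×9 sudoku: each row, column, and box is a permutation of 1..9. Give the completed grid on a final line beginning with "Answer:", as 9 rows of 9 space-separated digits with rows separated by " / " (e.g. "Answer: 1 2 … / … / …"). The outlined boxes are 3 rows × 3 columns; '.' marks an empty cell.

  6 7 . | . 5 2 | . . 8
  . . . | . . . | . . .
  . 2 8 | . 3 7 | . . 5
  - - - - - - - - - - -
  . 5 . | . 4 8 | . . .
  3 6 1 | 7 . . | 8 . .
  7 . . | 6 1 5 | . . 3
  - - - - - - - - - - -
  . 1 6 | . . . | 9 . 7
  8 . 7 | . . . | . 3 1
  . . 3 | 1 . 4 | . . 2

Step 1. [r5c6∈{9}] nothing but 9 survives at r5c6, so r5c6=9.
Step 2. [r7c1∈{2,4,5}] box 7 places 2 nowhere but r7c1 ⇒ r7c1=2.
Step 3. [r7c8∈{4,5,8}] in row 7, 4 fits only at r7c8, so r7c8=4.
Step 4. [r4c1∈{9}] r4c1's peers cover all but 9, so r4c1=9.
Step 5. [r2c9∈{4,6,9}] col 9 places 9 nowhere but r2c9, so r2c9=9.
Step 6. [r1c8∈{1}] r1c8 has the single candidate 1, so r1c8=1.
Step 7. [r3c8∈{6}] nothing but 6 survives at r3c8 ⇒ r3c8=6.
Step 8. [r3c7∈{4}] r3c7's peers cover all but 4 ⇒ r3c7=4.
Step 9. [r2c1∈{1,4,5}] r2c1 is the only open cell in col 1 admitting 4 ⇒ r2c1=4.
Step 10. [r6c7∈{2}] r6c7's peers cover all but 2 ⇒ r6c7=2.
Step 11. [r8c6∈{6}] r8c6 is down to just 6. So r8c6=6.
Step 12. [r7c4∈{3,5,8}] r7c4 is the only open cell in row 7 admitting 5 ⇒ r7c4=5.
Step 13. [r9c7∈{5,6}] r9c7 is the only open cell in row 9 admitting 6. So r9c7=6.
Step 14. [r9c8∈{5,8}] r9c8 is the only open cell in col 8 admitting 8 ⇒ r9c8=8.
Step 15. [r4c8∈{7}] r4c8 has the single candidate 7, so r4c8=7.
Step 16. [r3c4∈{9}] r3c4's peers cover all but 9 ⇒ r3c4=9.
Step 17. [r9c2∈{9}] r9c2's peers cover all but 9, so r9c2=9.
Step 18. [r8c4∈{2}] only 2 remains possible at r8c4, so r8c4=2.
Step 19. [r2c4∈{8}] r2c4 is down to just 8, so r2c4=8.
Step 20. [r6c2∈{4,8}] in row 6, 8 fits only at r6c2 ⇒ r6c2=8.
Step 21. [r2c7∈{3,7}] row 2 places 7 nowhere but r2c7 ⇒ r2c7=7.
Step 22. [r1c4∈{4}] r1c4 is down to just 4 ⇒ r1c4=4.
Step 23. [r9c5∈{7}] only 7 remains possible at r9c5, so r9c5=7.
Step 24. [r2c6∈{1}] r2c6 has the single candidate 1, so r2c6=1.
Step 25. [r6c3∈{4}] r6c3's peers cover all but 4. So r6c3=4.
Step 26. [r8c2∈{4}] r8c2 is down to just 4. So r8c2=4.
Step 27. [r2c8∈{2}] r2c8's peers cover all but 2 ⇒ r2c8=2.
Step 28. [r5c9∈{4}] nothing but 4 survives at r5c9 ⇒ r5c9=4.
Step 29. [r4c7∈{1}] only 1 remains possible at r4c7. So r4c7=1.
Step 30. [r7c6∈{3}] r7c6's peers cover all but 3 ⇒ r7c6=3.
Step 31. [r8c5∈{9}] only 9 remains possible at r8c5. So r8c5=9.
Step 32. [r1c3∈{9}] r1c3's peers cover all but 9, so r1c3=9.
Step 33. [r2c3∈{5}] r2c3's peers cover all but 5. So r2c3=5.
Step 34. [r8c7∈{5}] only 5 remains possible at r8c7 ⇒ r8c7=5.
Step 35. [r2c2∈{3}] nothing but 3 survives at r2c2 ⇒ r2c2=3.
Step 36. [r6c8∈{9}] nothing but 9 survives at r6c8, so r6c8=9.
Step 37. [r9c1∈{5}] nothing but 5 survives at r9c1 ⇒ r9c1=5.
Step 38. [r7c5∈{8}] r7c5's peers cover all but 8 ⇒ r7c5=8.
Step 39. [r3c1∈{1}] r3c1 has the single candidate 1. So r3c1=1.
Step 40. [r4c4∈{3}] nothing but 3 survives at r4c4, so r4c4=3.
Step 41. [r5c5∈{2}] nothing but 2 survives at r5c5 ⇒ r5c5=2.
Step 42. [r5c8∈{5}] r5c8 is down to just 5 ⇒ r5c8=5.
Step 43. [r2c5∈{6}] only 6 remains possible at r2c5. So r2c5=6.
Step 44. [r4c9∈{6}] r4c9's peers cover all but 6, so r4c9=6.
Step 45. [r4c3∈{2}] r4c3 has the single candidate 2 ⇒ r4c3=2.
Step 46. [r1c7∈{3}] nothing but 3 survives at r1c7. So r1c7=3.

Answer: 6 7 9 4 5 2 3 1 8 / 4 3 5 8 6 1 7 2 9 / 1 2 8 9 3 7 4 6 5 / 9 5 2 3 4 8 1 7 6 / 3 6 1 7 2 9 8 5 4 / 7 8 4 6 1 5 2 9 3 / 2 1 6 5 8 3 9 4 7 / 8 4 7 2 9 6 5 3 1 / 5 9 3 1 7 4 6 8 2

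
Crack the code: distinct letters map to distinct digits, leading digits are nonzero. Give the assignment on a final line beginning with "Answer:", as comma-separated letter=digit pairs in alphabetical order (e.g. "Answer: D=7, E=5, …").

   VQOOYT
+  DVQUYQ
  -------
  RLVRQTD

Step 1. [R] R is the leading digit of a 7-digit sum of two 6-digit numbers; the final carry is exactly 1 ⇒ R=1.
Step 2. [col 1: T + Q ≡ D (mod 10)] several values work for D in column 1 (T + Q ≡ D (mod 10), carry-in 0); try D=4, so D=4.
Step 3. [col 1: T + Q ≡ D (mod 10)] several values work for Q in column 1 (T + Q ≡ D (mod 10), carry-in 0); try Q=9. So Q=9.
Step 4. [col 1: T + Q ≡ D (mod 10)] column 1: given Q=9, D=4, carry-in 0, and digits 1,4,9 already taken and all letters distinct, T+Q≡D (mod 10) forces T=5 ⇒ T=5.
Step 5. [col 2: Y + Y ≡ T (mod 10)] Y=7 is one option consistent with column 2 (Y + Y ≡ T (mod 10), carry-in 1) — take it, so Y=7.
Step 6. [col 3: O + U ≡ Q (mod 10)] no forcing yet in column 3 (carry-in 1); U=6 is free and consistent — try it, so U=6.
Step 7. [col 3: O + U ≡ Q (mod 10)] column 3: given U=6, Q=9, carry-in 1, and digits 1,4,5,6,7,9 already taken and all letters distinct, O+U≡Q (mod 10) forces O=2 ⇒ O=2.
Step 8. [col 5: Q + V ≡ V (mod 10)] column 5 (Q + V ≡ V (mod 10), carry-in 1) doesn't pin V yet; pick V=8 and continue. So V=8.
Step 9. [col 6: V + D ≡ L (mod 10)] from column 6 (V=8, D=4, carry-in 1, digits 1,2,4,5,6,7,8,9 already taken and all letters distinct): L must equal 3, so L=3.

Answer: D=4, L=3, O=2, Q=9, R=1, T=5, U=6, V=8, Y=7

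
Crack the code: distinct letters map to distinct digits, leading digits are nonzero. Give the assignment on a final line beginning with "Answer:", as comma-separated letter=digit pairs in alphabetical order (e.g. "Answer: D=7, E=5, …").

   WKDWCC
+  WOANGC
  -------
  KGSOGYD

Step 1. [col 1: C + C ≡ D (mod 10)] no forcing yet in column 1 (carry-in 0); C=7 is free and consistent — try it. So C=7.
Step 2. [K] adding two 6-digit numbers gives at most 6+1 digits, and here it does — K is that final carry and must be 1 ⇒ K=1.
Step 3. [col 1: C + C ≡ D (mod 10)] column 1 reads C+C+carry(0)=D with C=7; with digits 1,7 already taken and all letters distinct, the only value for D is 4, so D=4.
Step 4. [col 2: C + G ≡ Y (mod 10)] Y=0 is one option consistent with column 2 (C + G ≡ Y (mod 10), carry-in 1) — take it, so Y=0.
Step 5. [col 2: C + G ≡ Y (mod 10)] from column 2 (C=7, Y=0, carry-in 1, digits 0,1,4,7 already taken and all letters distinct): G must equal 2. So G=2.
Step 6. [col 3: W + N ≡ G (mod 10)] no forcing yet in column 3 (carry-in 1); N=5 is free and consistent — try it ⇒ N=5.
Step 7. [col 3: W + N ≡ G (mod 10)] column 3 reads W+N+carry(1)=G with N=5, G=2; with digits 0,1,2,4,5,7 already taken and all letters distinct, the only value for W is 6. So W=6.
Step 8. [col 4: D + A ≡ O (mod 10)] no forcing yet in column 4 (carry-in 1); A=3 is free and consistent — try it. So A=3.
Step 9. [col 4: D + A ≡ O (mod 10)] column 4: given D=4, A=3, carry-in 1, and digits 0,1,2,3,4,5,6,7 already taken and all letters distinct, D+A≡O (mod 10) forces O=8 ⇒ O=8.
Step 10. [col 5: K + O ≡ S (mod 10)] from column 5 (K=1, O=8, carry-in 0, digits 0,1,2,3,4,5,6,7,8 already taken and all letters distinct): S must equal 9, so S=9.

Answer: A=3, C=7, D=4, G=2, K=1, N=5, O=8, S=9, W=6, Y=0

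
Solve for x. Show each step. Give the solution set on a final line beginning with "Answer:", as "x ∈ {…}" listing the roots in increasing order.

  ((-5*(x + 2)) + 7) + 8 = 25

Step 1. [((-5*(x + 2)) + 7) + 8 = 25] subtract 8: x sits inside (… + 8) ⇒ sub: (-5*(x + 2)) + 7 = 17.
Step 2. [(-5*(x + 2)) + 7 = 17] subtract 7: x sits inside (… + 7) ⇒ sub: -5*(x + 2) = 10.
Step 3. [-5*(x + 2) = 10] leading coefficient -5: divide by -5, so div: x + 2 = -2.
Step 4. [x + 2 = -2] 2 comes off first (subtract 2) ⇒ sub: x = -4.

Answer: x ∈ {-4}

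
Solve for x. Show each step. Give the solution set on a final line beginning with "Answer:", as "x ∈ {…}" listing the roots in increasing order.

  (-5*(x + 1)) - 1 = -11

Step 1. [(-5*(x + 1)) - 1 = -11] add 1: x sits inside (… - 1). So sub: -5*(x + 1) = -10.
Step 2. [-5*(x + 1) = -10] divide by the outer -5 ⇒ div: x + 1 = 2.
Step 3. [x + 1 = 2] subtract 1: x sits inside (… + 1). So sub: x = 1.

Answer: x ∈ {1}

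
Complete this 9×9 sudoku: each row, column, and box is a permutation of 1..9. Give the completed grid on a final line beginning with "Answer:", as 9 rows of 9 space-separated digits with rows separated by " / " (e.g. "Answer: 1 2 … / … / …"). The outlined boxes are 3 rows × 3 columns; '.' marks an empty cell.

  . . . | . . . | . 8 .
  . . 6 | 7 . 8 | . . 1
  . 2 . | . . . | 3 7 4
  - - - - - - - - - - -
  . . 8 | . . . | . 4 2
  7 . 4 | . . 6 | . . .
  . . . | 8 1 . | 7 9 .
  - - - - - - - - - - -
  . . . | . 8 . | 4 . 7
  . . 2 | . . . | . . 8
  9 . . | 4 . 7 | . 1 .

Step 1. [r1c9∈{5,6,9}] across col 9, 9 lands solely at r1c9 ⇒ r1c9=9.
Step 2. [r1c7∈{2,5,6}] 6 has one home in box 3: r1c7. So r1c7=6.
Step 3. [r3c3∈{1,5,9}] r3c3 is the only open cell in col 3 admitting 9 ⇒ r3c3=9.
Step 4. [r2c5∈{2,3,4,5,9}] r2c5 is the only open cell in row 2 admitting 9 ⇒ r2c5=9.
Step 5. [r8c2∈{1,3,4,5,6,7}] r8c2 is the only open cell in row 8 admitting 7 ⇒ r8c2=7.
Step 6. [r8c1∈{1,3,4,5,6}] in row 8, 4 fits only at r8c1. So r8c1=4.
Step 7. [r1c5∈{2,3,4,5}] in col 5, 4 fits only at r1c5. So r1c5=4.
Step 8. [r6c9∈{3,5,6}] across box 6, 6 lands solely at r6c9, so r6c9=6.
Step 9. [r1c3∈{1,3,5,7}] r1c3 is the only open cell in row 1 admitting 7 ⇒ r1c3=7.
Step 10. [r7c3∈{1,3,5}] across col 3, 1 lands solely at r7c3, so r7c3=1.
Step 11. [r8c7∈{5,9}] 9 has one home in col 7: r8c7. So r8c7=9.
Step 12. [r6c6∈{2,3,4,5}] 4 has one home in row 6: r6c6. So r6c6=4.
Step 13. [r9c2∈{3,5,6,8}] in row 9, 8 fits only at r9c2 ⇒ r9c2=8.
Step 14. [r9c5∈{2,3,5,6}] across row 9, 6 lands solely at r9c5, so r9c5=6.
Step 15. [r3c5∈{5}] r3c5's peers cover all but 5. So r3c5=5.
Step 16. [r8c5∈{3}] r8c5 has the single candidate 3 ⇒ r8c5=3.
Step 17. [r3c6∈{1}] only 1 remains possible at r3c6, so r3c6=1.
Step 18. [r8c6∈{5}] r8c6 is down to just 5 ⇒ r8c6=5.
Step 19. [r9c7∈{2,5}] row 9 places 2 nowhere but r9c7. So r9c7=2.
Step 20. [r2c7∈{5}] nothing but 5 survives at r2c7, so r2c7=5.
Step 21. [r2c1∈{3}] r2c1 has the single candidate 3 ⇒ r2c1=3.
Step 22. [r4c7∈{1}] nothing but 1 survives at r4c7. So r4c7=1.
Step 23. [r5c2∈{1,3,5,9}] row 5 places 1 nowhere but r5c2 ⇒ r5c2=1.
Step 24. [r5c4∈{2,3,5,9}] 9 has one home in row 5: r5c4. So r5c4=9.
Step 25. [r1c2∈{5}] r1c2 is down to just 5. So r1c2=5.
Step 26. [r6c2∈{3}] only 3 remains possible at r6c2, so r6c2=3.
Step 27. [r7c8∈{3,5,6}] row 7 places 3 nowhere but r7c8. So r7c8=3.
Step 28. [r7c1∈{5,6}] r7c1 is the only open cell in row 7 admitting 5, so r7c1=5.
Step 29. [r7c4∈{2}] r7c4's peers cover all but 2, so r7c4=2.
Step 30. [r1c4∈{3}] r1c4 is down to just 3, so r1c4=3.
Step 31. [r9c9∈{5}] r9c9's peers cover all but 5, so r9c9=5.
Step 32. [r7c2∈{6}] r7c2 has the single candidate 6, so r7c2=6.
Step 33. [r4c4∈{5}] r4c4 has the single candidate 5, so r4c4=5.
Step 34. [r7c6∈{9}] r7c6 has the single candidate 9, so r7c6=9.
Step 35. [r5c7∈{8}] r5c7 is down to just 8. So r5c7=8.
Step 36. [r4c6∈{3}] r4c6's peers cover all but 3 ⇒ r4c6=3.
Step 37. [r6c1∈{2}] r6c1's peers cover all but 2. So r6c1=2.
Step 38. [r2c2∈{4}] only 4 remains possible at r2c2, so r2c2=4.
Step 39. [r2c8∈{2}] nothing but 2 survives at r2c8. So r2c8=2.
Step 40. [r8c8∈{6}] nothing but 6 survives at r8c8 ⇒ r8c8=6.
Step 41. [r3c1∈{8}] nothing but 8 survives at r3c1 ⇒ r3c1=8.
Step 42. [r4c2∈{9}] r4c2 has the single candidate 9, so r4c2=9.
Step 43. [r1c6∈{2}] r1c6's peers cover all but 2. So r1c6=2.
Step 44. [r3c4∈{6}] nothing but 6 survives at r3c4. So r3c4=6.
Step 45. [r8c4∈{1}] r8c4's peers cover all but 1. So r8c4=1.
Step 46. [r6c3∈{5}] r6c3 is down to just 5, so r6c3=5.
Step 47. [r4c5∈{7}] r4c5 is down to just 7. So r4c5=7.
Step 48. [r9c3∈{3}] r9c3 has the single candidate 3, so r9c3=3.
Step 49. [r5c9∈{3}] nothing but 3 survives at r5c9, so r5c9=3.
Step 50. [r1c1∈{1}] r1c1 is down to just 1. So r1c1=1.
Step 51. [r5c8∈{5}] r5c8 has the single candidate 5, so r5c8=5.
Step 52. [r5c5∈{2}] only 2 remains possible at r5c5, so r5c5=2.
Step 53. [r4c1∈{6}] r4c1 is down to just 6. So r4c1=6.

Answer: 1 5 7 3 4 2 6 8 9 / 3 4 6 7 9 8 5 2 1 / 8 2 9 6 5 1 3 7 4 / 6 9 8 5 7 3 1 4 2 / 7 1 4 9 2 6 8 5 3 / 2 3 5 8 1 4 7 9 6 / 5 6 1 2 8 9 4 3 7 / 4 7 2 1 3 5 9 6 8 / 9 8 3 4 6 7 2 1 5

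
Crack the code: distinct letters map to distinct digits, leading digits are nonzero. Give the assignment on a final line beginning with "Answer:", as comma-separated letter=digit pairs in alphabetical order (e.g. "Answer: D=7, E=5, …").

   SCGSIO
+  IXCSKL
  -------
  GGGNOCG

Step 1. [col 1: O + L ≡ G (mod 10)] O=5 is one option consistent with column 1 (O + L ≡ G (mod 10), carry-in 0) — take it, so O=5.
Step 2. [col 1: O + L ≡ G (mod 10)] several values work for G in column 1 (O + L ≡ G (mod 10), carry-in 0); try G=1, so G=1.
Step 3. [col 1: O + L ≡ G (mod 10)] column 1 reads O+L+carry(0)=G with O=5, G=1; with digits 1,5 already taken and all letters distinct, the only value for L is 6, so L=6.
Step 4. [col 2: I + K ≡ C (mod 10)] column 2 (I + K ≡ C (mod 10), carry-in 1) doesn't pin C yet; pick C=2 and continue. So C=2.
Step 5. [col 2: I + K ≡ C (mod 10)] column 2 (I + K ≡ C (mod 10), carry-in 1) doesn't pin I yet; pick I=3 and continue, so I=3.
Step 6. [col 2: I + K ≡ C (mod 10)] in column 2 we have I+K≡C with carry-in 1; given I=3, C=2 and digits 1,2,3,5,6 already taken and all letters distinct, that pins K to 8, so K=8.
Step 7. [col 3: S + S ≡ O (mod 10)] from column 3 (O=5, carry-in 1, digits 1,2,3,5,6,8 already taken and all letters distinct): S must equal 7 ⇒ S=7.
Step 8. [col 4: G + C ≡ N (mod 10)] from column 4 (G=1, C=2, carry-in 1, digits 1,2,3,5,6,7,8 already taken and all letters distinct): N must equal 4. So N=4.
Step 9. [col 5: C + X ≡ G (mod 10)] column 5: given C=2, G=1, carry-in 0, and digits 1,2,3,4,5,6,7,8 already taken and all letters distinct, C+X≡G (mod 10) forces X=9, so X=9.

Answer: C=2, G=1, I=3, K=8, L=6, N=4, O=5, S=7, X=9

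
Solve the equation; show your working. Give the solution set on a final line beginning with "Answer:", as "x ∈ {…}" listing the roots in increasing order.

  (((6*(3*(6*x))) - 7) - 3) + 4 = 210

Step 1. [(((6*(3*(6*x))) - 7) - 3) + 4 = 210] +4 is outermost — subtract 4 both sides, so sub: ((6*(3*(6*x))) - 7) - 3 = 206.
Step 2. [((6*(3*(6*x))) - 7) - 3 = 206] add 3: x sits inside (… - 3), so sub: (6*(3*(6*x))) - 7 = 209.
Step 3. [(6*(3*(6*x))) - 7 = 209] peel the -7: add 7 from each side, so sub: 6*(3*(6*x)) = 216.
Step 4. [6*(3*(6*x)) = 216] leading coefficient 6: divide by 6 ⇒ div: 3*(6*x) = 36.
Step 5. [3*(6*x) = 36] leading coefficient 3: divide by 3 ⇒ div: 6*x = 12.
Step 6. [6*x = 12] leading coefficient 6: divide by 6, so div: x = 2.

Answer: x ∈ {2}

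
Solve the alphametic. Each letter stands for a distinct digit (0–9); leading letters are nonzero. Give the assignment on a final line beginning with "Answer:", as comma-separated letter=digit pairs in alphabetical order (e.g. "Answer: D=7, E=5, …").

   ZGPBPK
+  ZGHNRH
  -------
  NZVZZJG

Step 1. [N] N is the leading digit of a 7-digit sum of two 6-digit numbers; the final carry is exactly 1. So N=1.
Step 2. [col 1: K + H ≡ G (mod 10)] column 1 (K + H ≡ G (mod 10), carry-in 0) doesn't pin K yet; pick K=2 and continue, so K=2.
Step 3. [col 1: K + H ≡ G (mod 10)] G=5 is one option consistent with column 1 (K + H ≡ G (mod 10), carry-in 0) — take it ⇒ G=5.
Step 4. [col 1: K + H ≡ G (mod 10)] in column 1 we have K+H≡G with carry-in 0; given K=2, G=5 and digits 1,2,5 already taken and all letters distinct, that pins H to 3 ⇒ H=3.
Step 5. [col 2: P + R ≡ J (mod 10)] several values work for J in column 2 (P + R ≡ J (mod 10), carry-in 0); try J=4 ⇒ J=4.
Step 6. [col 2: P + R ≡ J (mod 10)] R=8 is one option consistent with column 2 (P + R ≡ J (mod 10), carry-in 0) — take it. So R=8.
Step 7. [col 2: P + R ≡ J (mod 10)] column 2 reads P+R+carry(0)=J with R=8, J=4; with digits 1,2,3,4,5,8 already taken and all letters distinct, the only value for P is 6. So P=6.
Step 8. [col 3: B + N ≡ Z (mod 10)] column 3: given N=1, carry-in 1, and digits 1,2,3,4,5,6,8 already taken and all letters distinct, B+N≡Z (mod 10) forces Z=9, so Z=9.
Step 9. [col 3: B + N ≡ Z (mod 10)] column 3 reads B+N+carry(1)=Z with N=1, Z=9; with digits 1,2,3,4,5,6,8,9 already taken and all letters distinct, the only value for B is 7 ⇒ B=7.
Step 10. [col 5: G + G ≡ V (mod 10)] column 5 reads G+G+carry(0)=V with G=5; with digits 1,2,3,4,5,6,7,8,9 already taken and all letters distinct, the only value for V is 0. So V=0.

Answer: B=7, G=5, H=3, J=4, K=2, N=1, P=6, R=8, V=0, Z=9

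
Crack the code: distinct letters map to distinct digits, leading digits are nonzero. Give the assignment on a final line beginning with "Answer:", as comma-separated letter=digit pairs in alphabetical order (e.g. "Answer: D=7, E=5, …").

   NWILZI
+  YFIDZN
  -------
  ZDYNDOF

Step 1. [col 1: I + N ≡ F (mod 10)] I=3 is one option consistent with column 1 (I + N ≡ F (mod 10), carry-in 0) — take it, so I=3.
Step 2. [Z] Z is the leading digit of a 7-digit sum of two 6-digit numbers; the final carry is exactly 1 ⇒ Z=1.
Step 3. [col 1: I + N ≡ F (mod 10)] column 1 (I + N ≡ F (mod 10), carry-in 0) doesn't pin F yet; pick F=9 and continue ⇒ F=9.
Step 4. [col 1: I + N ≡ F (mod 10)] column 1 reads I+N+carry(0)=F with I=3, F=9; with digits 1,3,9 already taken and all letters distinct, the only value for N is 6 ⇒ N=6.
Step 5. [col 2: Z + Z ≡ O (mod 10)] column 2: given Z=1, carry-in 0, and digits 1,3,6,9 already taken and all letters distinct, Z+Z≡O (mod 10) forces O=2. So O=2.
Step 6. [col 3: L + D ≡ D (mod 10)] column 3 reads L+D+carry(0)=D with nothing yet; with digits 1,2,3,6,9 already taken and all letters distinct, the only value for L is 0 ⇒ L=0.
Step 7. [col 3: L + D ≡ D (mod 10)] no forcing yet in column 3 (carry-in 0); D=4 is free and consistent — try it ⇒ D=4.
Step 8. [col 5: W + F ≡ Y (mod 10)] from column 5 (F=9, carry-in 0, digits 0,1,2,3,4,6,9 already taken and all letters distinct): Y must equal 7 ⇒ Y=7.
Step 9. [col 5: W + F ≡ Y (mod 10)] column 5 reads W+F+carry(0)=Y with F=9, Y=7; with digits 0,1,2,3,4,6,7,9 already taken and all letters distinct, the only value for W is 8 ⇒ W=8.

Answer: D=4, F=9, I=3, L=0, N=6, O=2, W=8, Y=7, Z=1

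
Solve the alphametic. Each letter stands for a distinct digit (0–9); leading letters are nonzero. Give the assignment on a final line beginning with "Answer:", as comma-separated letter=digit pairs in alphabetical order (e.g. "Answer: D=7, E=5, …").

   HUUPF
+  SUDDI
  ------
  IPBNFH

Step 1. [col 1: F + I ≡ H (mod 10)] several values work for F in column 1 (F + I ≡ H (mod 10), carry-in 0); try F=7, so F=7.
Step 2. [col 1: F + I ≡ H (mod 10)] column 1 (F + I ≡ H (mod 10), carry-in 0) doesn't pin H yet; pick H=8 and continue ⇒ H=8.
Step 3. [col 1: F + I ≡ H (mod 10)] column 1 reads F+I+carry(0)=H with F=7, H=8; with digits 7,8 already taken and all letters distinct, the only value for I is 1. So I=1.
Step 4. [col 2: P + D ≡ F (mod 10)] D=3 is one option consistent with column 2 (P + D ≡ F (mod 10), carry-in 0) — take it ⇒ D=3.
Step 5. [col 2: P + D ≡ F (mod 10)] column 2: given D=3, F=7, carry-in 0, and digits 1,3,7,8 already taken and all letters distinct, P+D≡F (mod 10) forces P=4. So P=4.
Step 6. [col 3: U + D ≡ N (mod 10)] no forcing yet in column 3 (carry-in 0); U=6 is free and consistent — try it, so U=6.
Step 7. [col 3: U + D ≡ N (mod 10)] column 3 reads U+D+carry(0)=N with U=6, D=3; with digits 1,3,4,6,7,8 already taken and all letters distinct, the only value for N is 9, so N=9.
Step 8. [col 4: U + U ≡ B (mod 10)] from column 4 (U=6, carry-in 0, digits 1,3,4,6,7,8,9 already taken and all letters distinct): B must equal 2, so B=2.
Step 9. [col 5: H + S ≡ P (mod 10)] in column 5 we have H+S≡P with carry-in 1; given H=8, P=4 and digits 1,2,3,4,6,7,8,9 already taken and all letters distinct, that pins S to 5 ⇒ S=5.

Answer: B=2, D=3, F=7, H=8, I=1, N=9, P=4, S=5, U=6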